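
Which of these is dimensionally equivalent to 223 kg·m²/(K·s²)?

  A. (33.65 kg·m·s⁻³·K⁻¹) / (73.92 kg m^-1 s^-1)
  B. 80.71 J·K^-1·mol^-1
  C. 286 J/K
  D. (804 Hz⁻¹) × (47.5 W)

C.

Reference: kg·m²·s⁻²·K⁻¹.
Each option:
  A. [kg·m·s⁻³·K⁻¹] / [kg·m⁻¹·s⁻¹] = m²·s⁻²·K⁻¹
  B. J·mol⁻¹·K⁻¹ = N·m·mol⁻¹·K⁻¹ = kg·m²·s⁻²·K⁻¹·mol⁻¹
  C. J·K⁻¹ = N·m·K⁻¹ = kg·m²·s⁻²·K⁻¹  ← same
  D. [s] · [kg·m²·s⁻³] = kg·m²·s⁻²
Only C. matches kg·m²·s⁻²·K⁻¹.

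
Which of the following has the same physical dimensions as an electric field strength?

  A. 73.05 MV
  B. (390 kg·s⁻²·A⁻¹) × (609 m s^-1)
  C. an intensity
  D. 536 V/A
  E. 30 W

B.

Reference: [electric field strength] = kg·m·s⁻³·A⁻¹.
Each option:
  A. V = J·C⁻¹ = kg·m²·s⁻³·A⁻¹
  B. [kg·s⁻²·A⁻¹] · [m·s⁻¹] = kg·m·s⁻³·A⁻¹  ← same
  C. [intensity] = kg·s⁻³
  D. V·A⁻¹ = J·C⁻¹·A⁻¹ = kg·m²·s⁻³·A⁻²
  E. W = J·s⁻¹ = kg·m²·s⁻³
Only B. matches kg·m·s⁻³·A⁻¹.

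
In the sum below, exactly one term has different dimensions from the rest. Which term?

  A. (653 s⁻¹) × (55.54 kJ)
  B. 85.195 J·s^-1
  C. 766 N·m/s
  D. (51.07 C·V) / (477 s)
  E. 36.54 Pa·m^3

Dimensions:
  A. [s⁻¹] · [kg·m²·s⁻²] = kg·m²·s⁻³
  B. J·s⁻¹ = N·m·s⁻¹ = kg·m²·s⁻³
  C. N·m·s⁻¹ = kg·m·s⁻²·m·s⁻¹ = kg·m²·s⁻³
  D. [kg·m²·s⁻²] / [s] = kg·m²·s⁻³
  E. Pa·m³ = N·m⁻²·m³ = kg·m²·s⁻²
All reduce to kg·m²·s⁻³ except E., which is kg·m²·s⁻².

E.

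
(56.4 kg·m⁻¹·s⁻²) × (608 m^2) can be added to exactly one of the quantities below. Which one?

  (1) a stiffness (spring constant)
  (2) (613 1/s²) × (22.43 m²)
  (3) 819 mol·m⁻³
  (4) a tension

Reference: [kg·m⁻¹·s⁻²] · [m²] = kg·m·s⁻².
Each option:
  (1) [stiffness (spring constant)] = kg·s⁻²
  (2) [s⁻²] · [m²] = m²·s⁻²
  (3) mol·m⁻³ = m⁻³·mol
  (4) [tension] = kg·m·s⁻²  ← same
Only (4) matches kg·m·s⁻².

(4)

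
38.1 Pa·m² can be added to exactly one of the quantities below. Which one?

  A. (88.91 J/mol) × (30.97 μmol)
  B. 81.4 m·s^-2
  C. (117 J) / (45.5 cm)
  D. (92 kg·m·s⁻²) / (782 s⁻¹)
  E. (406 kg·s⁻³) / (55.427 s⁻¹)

C.

Reference: Pa·m² = N·m⁻²·m² = kg·m·s⁻².
Each option:
  A. [kg·m²·s⁻²·mol⁻¹] · [mol] = kg·m²·s⁻²
  B. m·s⁻²
  C. [kg·m²·s⁻²] / [m] = kg·m·s⁻²  ← same
  D. [kg·m·s⁻²] / [s⁻¹] = kg·m·s⁻¹
  E. [kg·s⁻³] / [s⁻¹] = kg·s⁻²
Only C. matches kg·m·s⁻².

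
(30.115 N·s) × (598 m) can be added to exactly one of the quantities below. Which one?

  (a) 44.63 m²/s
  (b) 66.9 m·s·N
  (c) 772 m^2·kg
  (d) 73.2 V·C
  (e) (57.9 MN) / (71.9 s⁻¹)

Reference: [kg·m·s⁻¹] · [m] = kg·m²·s⁻¹.
Each option:
  (a) m²·s⁻¹
  (b) N·m·s = kg·m·s⁻²·m·s = kg·m²·s⁻¹  ← same
  (c) kg·m²
  (d) C·V = s·A·J·C⁻¹ = kg·m²·s⁻²
  (e) [kg·m·s⁻²] / [s⁻¹] = kg·m·s⁻¹
Only (b) matches kg·m²·s⁻¹.

(b)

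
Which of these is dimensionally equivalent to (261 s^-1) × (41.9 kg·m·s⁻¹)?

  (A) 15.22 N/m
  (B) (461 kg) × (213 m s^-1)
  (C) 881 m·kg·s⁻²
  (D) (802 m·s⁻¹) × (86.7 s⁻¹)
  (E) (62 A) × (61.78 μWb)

Reference: [s⁻¹] · [kg·m·s⁻¹] = kg·m·s⁻².
Each option:
  (A) N·m⁻¹ = kg·m·s⁻²·m⁻¹ = kg·s⁻²
  (B) [kg] · [m·s⁻¹] = kg·m·s⁻¹
  (C) kg·m·s⁻²  ← same
  (D) [m·s⁻¹] · [s⁻¹] = m·s⁻²
  (E) [A] · [kg·m²·s⁻²·A⁻¹] = kg·m²·s⁻²
Only (C) matches kg·m·s⁻².

(C)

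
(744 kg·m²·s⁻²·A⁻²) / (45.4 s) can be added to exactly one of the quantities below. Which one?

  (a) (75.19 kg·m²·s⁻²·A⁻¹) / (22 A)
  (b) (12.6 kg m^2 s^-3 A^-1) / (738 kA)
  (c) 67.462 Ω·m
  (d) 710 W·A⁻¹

Reference: [kg·m²·s⁻²·A⁻²] / [s] = kg·m²·s⁻³·A⁻².
Each option:
  (a) [kg·m²·s⁻²·A⁻¹] / [A] = kg·m²·s⁻²·A⁻²
  (b) [kg·m²·s⁻³·A⁻¹] / [A] = kg·m²·s⁻³·A⁻²  ← same
  (c) Ω·m = V·A⁻¹·m = kg·m³·s⁻³·A⁻²
  (d) W·A⁻¹ = J·s⁻¹·A⁻¹ = kg·m²·s⁻³·A⁻¹
Only (b) matches kg·m²·s⁻³·A⁻².

(b)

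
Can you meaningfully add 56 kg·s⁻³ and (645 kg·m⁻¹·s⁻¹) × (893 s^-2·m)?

Expand each in SI base units:
  56 kg·s⁻³:  kg·s⁻³
  (645 kg·m⁻¹·s⁻¹) × (893 s^-2·m):  [kg·m⁻¹·s⁻¹] · [m·s⁻²] = kg·s⁻³
Both are kg·s⁻³, so they have the same dimensions and can be added.

Yes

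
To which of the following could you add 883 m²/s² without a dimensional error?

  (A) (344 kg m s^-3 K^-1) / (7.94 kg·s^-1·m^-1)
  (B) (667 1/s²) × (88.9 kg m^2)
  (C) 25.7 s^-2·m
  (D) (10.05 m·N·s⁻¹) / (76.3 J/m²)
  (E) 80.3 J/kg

Reference: m²·s⁻².
Each option:
  (A) [kg·m·s⁻³·K⁻¹] / [kg·m⁻¹·s⁻¹] = m²·s⁻²·K⁻¹
  (B) [s⁻²] · [kg·m²] = kg·m²·s⁻²
  (C) m·s⁻²
  (D) [kg·m²·s⁻³] / [kg·s⁻²] = m²·s⁻¹
  (E) J·kg⁻¹ = N·m·kg⁻¹ = m²·s⁻²  ← same
Only (E) matches m²·s⁻².

(E)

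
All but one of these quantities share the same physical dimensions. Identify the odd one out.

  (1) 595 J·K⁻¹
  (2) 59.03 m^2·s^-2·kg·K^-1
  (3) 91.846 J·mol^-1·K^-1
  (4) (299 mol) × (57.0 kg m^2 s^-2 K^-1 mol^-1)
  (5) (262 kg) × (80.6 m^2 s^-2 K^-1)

(3)

Dimensions:
  (1) J·K⁻¹ = N·m·K⁻¹ = kg·m²·s⁻²·K⁻¹
  (2) kg·m²·s⁻²·K⁻¹
  (3) J·mol⁻¹·K⁻¹ = N·m·mol⁻¹·K⁻¹ = kg·m²·s⁻²·K⁻¹·mol⁻¹
  (4) [mol] · [kg·m²·s⁻²·K⁻¹·mol⁻¹] = kg·m²·s⁻²·K⁻¹
  (5) [kg] · [m²·s⁻²·K⁻¹] = kg·m²·s⁻²·K⁻¹
All reduce to kg·m²·s⁻²·K⁻¹ except (3), which is kg·m²·s⁻²·K⁻¹·mol⁻¹.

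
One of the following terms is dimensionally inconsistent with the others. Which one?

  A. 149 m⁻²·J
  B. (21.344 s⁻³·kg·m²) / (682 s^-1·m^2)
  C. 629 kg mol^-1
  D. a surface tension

Reduce each to base SI dimensions:
  A. J·m⁻² = N·m·m⁻² = kg·s⁻²
  B. [kg·m²·s⁻³] / [m²·s⁻¹] = kg·s⁻²
  C. kg·mol⁻¹
  D. [surface tension] = kg·s⁻²
All reduce to kg·s⁻² except C., which is kg·mol⁻¹.

C.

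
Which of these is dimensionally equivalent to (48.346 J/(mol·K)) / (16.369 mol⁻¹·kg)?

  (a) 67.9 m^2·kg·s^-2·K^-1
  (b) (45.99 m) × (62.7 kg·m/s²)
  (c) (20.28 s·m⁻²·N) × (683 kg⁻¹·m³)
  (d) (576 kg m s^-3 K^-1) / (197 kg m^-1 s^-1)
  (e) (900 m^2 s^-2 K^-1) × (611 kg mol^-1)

(d)

Reference: [kg·m²·s⁻²·K⁻¹·mol⁻¹] / [kg·mol⁻¹] = m²·s⁻²·K⁻¹.
Each option:
  (a) kg·m²·s⁻²·K⁻¹
  (b) [m] · [kg·m·s⁻²] = kg·m²·s⁻²
  (c) [kg·m⁻¹·s⁻¹] · [kg⁻¹·m³] = m²·s⁻¹
  (d) [kg·m·s⁻³·K⁻¹] / [kg·m⁻¹·s⁻¹] = m²·s⁻²·K⁻¹  ← same
  (e) [m²·s⁻²·K⁻¹] · [kg·mol⁻¹] = kg·m²·s⁻²·K⁻¹·mol⁻¹
Only (d) matches m²·s⁻²·K⁻¹.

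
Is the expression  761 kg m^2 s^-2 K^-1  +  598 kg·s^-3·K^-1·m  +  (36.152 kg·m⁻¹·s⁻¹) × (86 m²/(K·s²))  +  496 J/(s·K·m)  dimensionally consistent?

Reduce each to base SI dimensions:
  761 kg m^2 s^-2 K^-1:  kg·m²·s⁻²·K⁻¹
  598 kg·s^-3·K^-1·m:  kg·m·s⁻³·K⁻¹
  (36.152 kg·m⁻¹·s⁻¹) × (86 m²/(K·s²)):  [kg·m⁻¹·s⁻¹] · [m²·s⁻²·K⁻¹] = kg·m·s⁻³·K⁻¹
  496 J/(s·K·m):  J·s⁻¹·m⁻¹·K⁻¹ = N·m·s⁻¹·m⁻¹·K⁻¹ = kg·m·s⁻³·K⁻¹
The terms do not share a single dimension (kg·m²·s⁻²·K⁻¹ vs kg·m·s⁻³·K⁻¹).

No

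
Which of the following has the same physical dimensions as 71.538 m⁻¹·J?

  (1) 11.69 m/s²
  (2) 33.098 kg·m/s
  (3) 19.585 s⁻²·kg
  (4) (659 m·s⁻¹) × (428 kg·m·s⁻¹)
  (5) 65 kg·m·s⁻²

(5)

Reference: J·m⁻¹ = N·m·m⁻¹ = kg·m·s⁻².
Each option:
  (1) m·s⁻²
  (2) kg·m·s⁻¹
  (3) kg·s⁻²
  (4) [m·s⁻¹] · [kg·m·s⁻¹] = kg·m²·s⁻²
  (5) kg·m·s⁻²  ← same
Only (5) matches kg·m·s⁻².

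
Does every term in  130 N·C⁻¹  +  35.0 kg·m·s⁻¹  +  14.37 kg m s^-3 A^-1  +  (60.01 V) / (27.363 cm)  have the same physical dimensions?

No

Expand each in SI base units:
  130 N·C⁻¹:  N·C⁻¹ = kg·m·s⁻²·(s·A)⁻¹ = kg·m·s⁻³·A⁻¹
  35.0 kg·m·s⁻¹:  kg·m·s⁻¹
  14.37 kg m s^-3 A^-1:  kg·m·s⁻³·A⁻¹
  (60.01 V) / (27.363 cm):  [kg·m²·s⁻³·A⁻¹] / [m] = kg·m·s⁻³·A⁻¹
The terms do not share a single dimension (kg·m·s⁻³·A⁻¹ vs kg·m·s⁻¹).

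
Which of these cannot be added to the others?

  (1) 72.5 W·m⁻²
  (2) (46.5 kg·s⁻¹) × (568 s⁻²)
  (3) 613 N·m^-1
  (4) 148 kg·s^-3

Reduce each to base SI dimensions:
  (1) W·m⁻² = J·s⁻¹·m⁻² = kg·s⁻³
  (2) [kg·s⁻¹] · [s⁻²] = kg·s⁻³
  (3) N·m⁻¹ = kg·m·s⁻²·m⁻¹ = kg·s⁻²
  (4) kg·s⁻³
All reduce to kg·s⁻³ except (3), which is kg·s⁻².

(3)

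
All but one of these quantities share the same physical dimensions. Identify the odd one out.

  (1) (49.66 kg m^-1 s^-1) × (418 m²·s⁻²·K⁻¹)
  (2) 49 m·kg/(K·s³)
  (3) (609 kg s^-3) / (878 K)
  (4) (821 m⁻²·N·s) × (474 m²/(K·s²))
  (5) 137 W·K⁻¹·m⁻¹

Expand each in SI base units:
  (1) [kg·m⁻¹·s⁻¹] · [m²·s⁻²·K⁻¹] = kg·m·s⁻³·K⁻¹
  (2) kg·m·s⁻³·K⁻¹
  (3) [kg·s⁻³] / [K] = kg·s⁻³·K⁻¹
  (4) [kg·m⁻¹·s⁻¹] · [m²·s⁻²·K⁻¹] = kg·m·s⁻³·K⁻¹
  (5) W·m⁻¹·K⁻¹ = J·s⁻¹·m⁻¹·K⁻¹ = kg·m·s⁻³·K⁻¹
All reduce to kg·m·s⁻³·K⁻¹ except (3), which is kg·s⁻³·K⁻¹.

(3)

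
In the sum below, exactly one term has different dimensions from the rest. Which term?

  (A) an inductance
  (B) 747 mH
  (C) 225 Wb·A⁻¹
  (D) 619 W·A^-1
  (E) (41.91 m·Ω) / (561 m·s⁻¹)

(D)

Reduce each to base SI dimensions:
  (A) [inductance] = kg·m²·s⁻²·A⁻²
  (B) H = V·s·A⁻¹ = kg·m²·s⁻²·A⁻²
  (C) Wb·A⁻¹ = V·s·A⁻¹ = kg·m²·s⁻²·A⁻²
  (D) W·A⁻¹ = J·s⁻¹·A⁻¹ = kg·m²·s⁻³·A⁻¹
  (E) [kg·m³·s⁻³·A⁻²] / [m·s⁻¹] = kg·m²·s⁻²·A⁻²
All reduce to kg·m²·s⁻²·A⁻² except (D), which is kg·m²·s⁻³·A⁻¹.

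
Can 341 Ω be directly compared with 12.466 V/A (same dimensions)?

Yes

Expand each in SI base units:
  341 Ω:  Ω = V·A⁻¹ = kg·m²·s⁻³·A⁻²
  12.466 V/A:  V·A⁻¹ = J·C⁻¹·A⁻¹ = kg·m²·s⁻³·A⁻²
Both are kg·m²·s⁻³·A⁻², so they have the same dimensions and can be added.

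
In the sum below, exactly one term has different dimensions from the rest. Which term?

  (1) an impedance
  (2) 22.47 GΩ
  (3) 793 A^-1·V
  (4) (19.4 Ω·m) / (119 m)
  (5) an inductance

Expand each in SI base units:
  (1) [impedance] = kg·m²·s⁻³·A⁻²
  (2) Ω = V·A⁻¹ = kg·m²·s⁻³·A⁻²
  (3) V·A⁻¹ = J·C⁻¹·A⁻¹ = kg·m²·s⁻³·A⁻²
  (4) [kg·m³·s⁻³·A⁻²] / [m] = kg·m²·s⁻³·A⁻²
  (5) [inductance] = kg·m²·s⁻²·A⁻²
All reduce to kg·m²·s⁻³·A⁻² except (5), which is kg·m²·s⁻²·A⁻².

(5)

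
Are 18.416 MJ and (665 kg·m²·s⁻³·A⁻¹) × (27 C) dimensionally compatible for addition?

Yes

Expand each in SI base units:
  18.416 MJ:  J = N·m = kg·m²·s⁻²
  (665 kg·m²·s⁻³·A⁻¹) × (27 C):  [kg·m²·s⁻³·A⁻¹] · [s·A] = kg·m²·s⁻²
Both are kg·m²·s⁻², so they have the same dimensions and can be added.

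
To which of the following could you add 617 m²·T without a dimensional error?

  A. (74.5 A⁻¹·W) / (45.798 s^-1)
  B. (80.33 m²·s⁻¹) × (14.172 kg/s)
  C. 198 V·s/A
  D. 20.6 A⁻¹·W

Reference: T·m² = Wb·m⁻²·m² = kg·m²·s⁻²·A⁻¹.
Each option:
  A. [kg·m²·s⁻³·A⁻¹] / [s⁻¹] = kg·m²·s⁻²·A⁻¹  ← same
  B. [m²·s⁻¹] · [kg·s⁻¹] = kg·m²·s⁻²
  C. V·s·A⁻¹ = J·C⁻¹·s·A⁻¹ = kg·m²·s⁻²·A⁻²
  D. W·A⁻¹ = J·s⁻¹·A⁻¹ = kg·m²·s⁻³·A⁻¹
Only A. matches kg·m²·s⁻²·A⁻¹.

A.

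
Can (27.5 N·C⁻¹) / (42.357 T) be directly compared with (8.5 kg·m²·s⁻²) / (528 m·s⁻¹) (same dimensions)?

Reduce each to base SI dimensions:
  (27.5 N·C⁻¹) / (42.357 T):  [kg·m·s⁻³·A⁻¹] / [kg·s⁻²·A⁻¹] = m·s⁻¹
  (8.5 kg·m²·s⁻²) / (528 m·s⁻¹):  [kg·m²·s⁻²] / [m·s⁻¹] = kg·m·s⁻¹
m·s⁻¹ ≠ kg·m·s⁻¹, so they cannot be added.

No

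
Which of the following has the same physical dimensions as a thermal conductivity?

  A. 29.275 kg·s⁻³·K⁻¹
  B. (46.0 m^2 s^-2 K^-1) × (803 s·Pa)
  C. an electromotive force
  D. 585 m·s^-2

B.

Reference: [thermal conductivity] = kg·m·s⁻³·K⁻¹.
Each option:
  A. kg·s⁻³·K⁻¹
  B. [m²·s⁻²·K⁻¹] · [kg·m⁻¹·s⁻¹] = kg·m·s⁻³·K⁻¹  ← same
  C. [electromotive force] = kg·m²·s⁻³·A⁻¹
  D. m·s⁻²
Only B. matches kg·m·s⁻³·K⁻¹.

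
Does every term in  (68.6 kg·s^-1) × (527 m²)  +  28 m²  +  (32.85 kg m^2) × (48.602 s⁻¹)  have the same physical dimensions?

Work out the base dimensions of each:
  (68.6 kg·s^-1) × (527 m²):  [kg·s⁻¹] · [m²] = kg·m²·s⁻¹
  28 m²:  m²
  (32.85 kg m^2) × (48.602 s⁻¹):  [kg·m²] · [s⁻¹] = kg·m²·s⁻¹
The terms do not share a single dimension (kg·m²·s⁻¹ vs m²).

No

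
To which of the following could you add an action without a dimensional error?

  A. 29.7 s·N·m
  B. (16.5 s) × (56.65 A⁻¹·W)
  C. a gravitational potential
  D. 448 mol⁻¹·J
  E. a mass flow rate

Reference: [action] = kg·m²·s⁻¹.
Each option:
  A. N·m·s = kg·m·s⁻²·m·s = kg·m²·s⁻¹  ← same
  B. [s] · [kg·m²·s⁻³·A⁻¹] = kg·m²·s⁻²·A⁻¹
  C. [gravitational potential] = m²·s⁻²
  D. J·mol⁻¹ = N·m·mol⁻¹ = kg·m²·s⁻²·mol⁻¹
  E. [mass flow rate] = kg·s⁻¹
Only A. matches kg·m²·s⁻¹.

A.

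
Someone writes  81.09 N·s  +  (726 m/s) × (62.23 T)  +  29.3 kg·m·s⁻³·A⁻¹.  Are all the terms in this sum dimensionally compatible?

Work out the base dimensions of each:
  81.09 N·s:  N·s = kg·m·s⁻²·s = kg·m·s⁻¹
  (726 m/s) × (62.23 T):  [m·s⁻¹] · [kg·s⁻²·A⁻¹] = kg·m·s⁻³·A⁻¹
  29.3 kg·m·s⁻³·A⁻¹:  kg·m·s⁻³·A⁻¹
The terms do not share a single dimension (kg·m·s⁻³·A⁻¹ vs kg·m·s⁻¹).

No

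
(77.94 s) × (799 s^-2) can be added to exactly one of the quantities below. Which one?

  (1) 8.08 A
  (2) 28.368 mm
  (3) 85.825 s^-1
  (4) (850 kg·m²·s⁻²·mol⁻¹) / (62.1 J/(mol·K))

(3)

Reference: [s] · [s⁻²] = s⁻¹.
Each option:
  (1) A
  (2) m
  (3) s⁻¹  ← same
  (4) [kg·m²·s⁻²·mol⁻¹] / [kg·m²·s⁻²·K⁻¹·mol⁻¹] = K
Only (3) matches s⁻¹.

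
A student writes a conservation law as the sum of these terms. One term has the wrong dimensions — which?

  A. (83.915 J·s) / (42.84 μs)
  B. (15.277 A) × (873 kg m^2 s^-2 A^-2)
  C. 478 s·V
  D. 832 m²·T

A.

Dimensions:
  A. [kg·m²·s⁻¹] / [s] = kg·m²·s⁻²
  B. [A] · [kg·m²·s⁻²·A⁻²] = kg·m²·s⁻²·A⁻¹
  C. V·s = J·C⁻¹·s = kg·m²·s⁻²·A⁻¹
  D. T·m² = Wb·m⁻²·m² = kg·m²·s⁻²·A⁻¹
All reduce to kg·m²·s⁻²·A⁻¹ except A., which is kg·m²·s⁻².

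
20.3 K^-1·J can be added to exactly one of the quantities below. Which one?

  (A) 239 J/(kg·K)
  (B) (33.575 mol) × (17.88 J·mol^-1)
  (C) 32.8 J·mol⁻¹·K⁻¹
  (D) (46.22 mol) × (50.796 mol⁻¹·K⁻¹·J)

Reference: J·K⁻¹ = N·m·K⁻¹ = kg·m²·s⁻²·K⁻¹.
Each option:
  (A) J·kg⁻¹·K⁻¹ = N·m·kg⁻¹·K⁻¹ = m²·s⁻²·K⁻¹
  (B) [mol] · [kg·m²·s⁻²·mol⁻¹] = kg·m²·s⁻²
  (C) J·mol⁻¹·K⁻¹ = N·m·mol⁻¹·K⁻¹ = kg·m²·s⁻²·K⁻¹·mol⁻¹
  (D) [mol] · [kg·m²·s⁻²·K⁻¹·mol⁻¹] = kg·m²·s⁻²·K⁻¹  ← same
Only (D) matches kg·m²·s⁻²·K⁻¹.

(D)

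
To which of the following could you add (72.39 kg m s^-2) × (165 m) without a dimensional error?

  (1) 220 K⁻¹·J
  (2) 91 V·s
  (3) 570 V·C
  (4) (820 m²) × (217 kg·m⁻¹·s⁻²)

(3)

Reference: [kg·m·s⁻²] · [m] = kg·m²·s⁻².
Each option:
  (1) J·K⁻¹ = N·m·K⁻¹ = kg·m²·s⁻²·K⁻¹
  (2) V·s = J·C⁻¹·s = kg·m²·s⁻²·A⁻¹
  (3) C·V = s·A·J·C⁻¹ = kg·m²·s⁻²  ← same
  (4) [m²] · [kg·m⁻¹·s⁻²] = kg·m·s⁻²
Only (3) matches kg·m²·s⁻².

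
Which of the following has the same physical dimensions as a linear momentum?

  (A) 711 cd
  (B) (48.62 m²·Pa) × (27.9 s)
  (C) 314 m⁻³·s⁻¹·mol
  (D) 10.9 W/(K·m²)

(B)

Reference: [linear momentum] = kg·m·s⁻¹.
Each option:
  (A) cd
  (B) [kg·m·s⁻²] · [s] = kg·m·s⁻¹  ← same
  (C) m⁻³·s⁻¹·mol
  (D) W·m⁻²·K⁻¹ = J·s⁻¹·m⁻²·K⁻¹ = kg·s⁻³·K⁻¹
Only (B) matches kg·m·s⁻¹.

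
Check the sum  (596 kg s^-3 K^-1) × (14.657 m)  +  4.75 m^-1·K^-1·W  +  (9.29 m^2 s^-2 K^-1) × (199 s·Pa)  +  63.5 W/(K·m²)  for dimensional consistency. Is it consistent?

In SI base units:
  (596 kg s^-3 K^-1) × (14.657 m):  [kg·s⁻³·K⁻¹] · [m] = kg·m·s⁻³·K⁻¹
  4.75 m^-1·K^-1·W:  W·m⁻¹·K⁻¹ = J·s⁻¹·m⁻¹·K⁻¹ = kg·m·s⁻³·K⁻¹
  (9.29 m^2 s^-2 K^-1) × (199 s·Pa):  [m²·s⁻²·K⁻¹] · [kg·m⁻¹·s⁻¹] = kg·m·s⁻³·K⁻¹
  63.5 W/(K·m²):  W·m⁻²·K⁻¹ = J·s⁻¹·m⁻²·K⁻¹ = kg·s⁻³·K⁻¹
The terms do not share a single dimension (kg·m·s⁻³·K⁻¹ vs kg·s⁻³·K⁻¹).

No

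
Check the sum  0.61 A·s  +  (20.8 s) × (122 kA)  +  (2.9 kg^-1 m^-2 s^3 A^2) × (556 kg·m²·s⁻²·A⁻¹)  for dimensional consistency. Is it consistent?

Yes

Work out the base dimensions of each:
  0.61 A·s:  A·s = s·A
  (20.8 s) × (122 kA):  [s] · [A] = s·A
  (2.9 kg^-1 m^-2 s^3 A^2) × (556 kg·m²·s⁻²·A⁻¹):  [kg⁻¹·m⁻²·s³·A²] · [kg·m²·s⁻²·A⁻¹] = s·A
Every term reduces to s·A.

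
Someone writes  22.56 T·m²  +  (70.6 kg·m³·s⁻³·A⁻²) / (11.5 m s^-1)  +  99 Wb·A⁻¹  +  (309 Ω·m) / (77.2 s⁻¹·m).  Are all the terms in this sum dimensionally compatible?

Reduce each to base SI dimensions:
  22.56 T·m²:  T·m² = Wb·m⁻²·m² = kg·m²·s⁻²·A⁻¹
  (70.6 kg·m³·s⁻³·A⁻²) / (11.5 m s^-1):  [kg·m³·s⁻³·A⁻²] / [m·s⁻¹] = kg·m²·s⁻²·A⁻²
  99 Wb·A⁻¹:  Wb·A⁻¹ = V·s·A⁻¹ = kg·m²·s⁻²·A⁻²
  (309 Ω·m) / (77.2 s⁻¹·m):  [kg·m³·s⁻³·A⁻²] / [m·s⁻¹] = kg·m²·s⁻²·A⁻²
The terms do not share a single dimension (kg·m²·s⁻²·A⁻² vs kg·m²·s⁻²·A⁻¹).

No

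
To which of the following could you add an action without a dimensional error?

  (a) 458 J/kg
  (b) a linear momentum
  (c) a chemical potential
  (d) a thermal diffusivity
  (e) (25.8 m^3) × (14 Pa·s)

(e)

Reference: [action] = kg·m²·s⁻¹.
Each option:
  (a) J·kg⁻¹ = N·m·kg⁻¹ = m²·s⁻²
  (b) [linear momentum] = kg·m·s⁻¹
  (c) [chemical potential] = kg·m²·s⁻²·mol⁻¹
  (d) [thermal diffusivity] = m²·s⁻¹
  (e) [m³] · [kg·m⁻¹·s⁻¹] = kg·m²·s⁻¹  ← same
Only (e) matches kg·m²·s⁻¹.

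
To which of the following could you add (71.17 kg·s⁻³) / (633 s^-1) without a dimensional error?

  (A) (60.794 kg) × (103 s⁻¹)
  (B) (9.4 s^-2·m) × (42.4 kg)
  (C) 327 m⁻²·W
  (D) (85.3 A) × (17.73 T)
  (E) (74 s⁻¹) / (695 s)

Reference: [kg·s⁻³] / [s⁻¹] = kg·s⁻².
Each option:
  (A) [kg] · [s⁻¹] = kg·s⁻¹
  (B) [m·s⁻²] · [kg] = kg·m·s⁻²
  (C) W·m⁻² = J·s⁻¹·m⁻² = kg·s⁻³
  (D) [A] · [kg·s⁻²·A⁻¹] = kg·s⁻²  ← same
  (E) [s⁻¹] / [s] = s⁻²
Only (D) matches kg·s⁻².

(D)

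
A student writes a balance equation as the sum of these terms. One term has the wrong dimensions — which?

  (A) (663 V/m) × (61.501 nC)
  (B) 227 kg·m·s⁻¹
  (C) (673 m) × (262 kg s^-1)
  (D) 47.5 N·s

Dimensions:
  (A) [kg·m·s⁻³·A⁻¹] · [s·A] = kg·m·s⁻²
  (B) kg·m·s⁻¹
  (C) [m] · [kg·s⁻¹] = kg·m·s⁻¹
  (D) N·s = kg·m·s⁻²·s = kg·m·s⁻¹
All reduce to kg·m·s⁻¹ except (A), which is kg·m·s⁻².

(A)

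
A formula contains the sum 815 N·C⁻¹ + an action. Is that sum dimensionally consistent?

In SI base units:
  815 N·C⁻¹:  N·C⁻¹ = kg·m·s⁻²·(s·A)⁻¹ = kg·m·s⁻³·A⁻¹
  an action:  [action] = kg·m²·s⁻¹
kg·m·s⁻³·A⁻¹ ≠ kg·m²·s⁻¹, so they cannot be added.

No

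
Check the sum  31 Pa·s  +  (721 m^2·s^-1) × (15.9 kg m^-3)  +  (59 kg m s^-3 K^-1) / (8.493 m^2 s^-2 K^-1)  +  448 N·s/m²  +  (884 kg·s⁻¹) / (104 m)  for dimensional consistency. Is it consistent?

Yes

Reduce each to base SI dimensions:
  31 Pa·s:  Pa·s = N·m⁻²·s = kg·m⁻¹·s⁻¹
  (721 m^2·s^-1) × (15.9 kg m^-3):  [m²·s⁻¹] · [kg·m⁻³] = kg·m⁻¹·s⁻¹
  (59 kg m s^-3 K^-1) / (8.493 m^2 s^-2 K^-1):  [kg·m·s⁻³·K⁻¹] / [m²·s⁻²·K⁻¹] = kg·m⁻¹·s⁻¹
  448 N·s/m²:  N·s·m⁻² = kg·m·s⁻²·s·m⁻² = kg·m⁻¹·s⁻¹
  (884 kg·s⁻¹) / (104 m):  [kg·s⁻¹] / [m] = kg·m⁻¹·s⁻¹
Every term reduces to kg·m⁻¹·s⁻¹.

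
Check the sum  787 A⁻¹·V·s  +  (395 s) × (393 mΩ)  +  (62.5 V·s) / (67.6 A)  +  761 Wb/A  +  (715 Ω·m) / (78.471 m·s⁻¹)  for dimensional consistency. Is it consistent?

Yes

Dimensions:
  787 A⁻¹·V·s:  V·s·A⁻¹ = J·C⁻¹·s·A⁻¹ = kg·m²·s⁻²·A⁻²
  (395 s) × (393 mΩ):  [s] · [kg·m²·s⁻³·A⁻²] = kg·m²·s⁻²·A⁻²
  (62.5 V·s) / (67.6 A):  [kg·m²·s⁻²·A⁻¹] / [A] = kg·m²·s⁻²·A⁻²
  761 Wb/A:  Wb·A⁻¹ = V·s·A⁻¹ = kg·m²·s⁻²·A⁻²
  (715 Ω·m) / (78.471 m·s⁻¹):  [kg·m³·s⁻³·A⁻²] / [m·s⁻¹] = kg·m²·s⁻²·A⁻²
Every term reduces to kg·m²·s⁻²·A⁻².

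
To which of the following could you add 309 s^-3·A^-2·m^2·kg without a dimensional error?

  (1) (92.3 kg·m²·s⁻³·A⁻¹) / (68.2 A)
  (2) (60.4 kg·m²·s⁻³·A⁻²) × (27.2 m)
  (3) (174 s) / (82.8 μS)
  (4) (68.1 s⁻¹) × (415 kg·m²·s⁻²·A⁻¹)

(1)

Reference: kg·m²·s⁻³·A⁻².
Each option:
  (1) [kg·m²·s⁻³·A⁻¹] / [A] = kg·m²·s⁻³·A⁻²  ← same
  (2) [kg·m²·s⁻³·A⁻²] · [m] = kg·m³·s⁻³·A⁻²
  (3) [s] / [kg⁻¹·m⁻²·s³·A²] = kg·m²·s⁻²·A⁻²
  (4) [s⁻¹] · [kg·m²·s⁻²·A⁻¹] = kg·m²·s⁻³·A⁻¹
Only (1) matches kg·m²·s⁻³·A⁻².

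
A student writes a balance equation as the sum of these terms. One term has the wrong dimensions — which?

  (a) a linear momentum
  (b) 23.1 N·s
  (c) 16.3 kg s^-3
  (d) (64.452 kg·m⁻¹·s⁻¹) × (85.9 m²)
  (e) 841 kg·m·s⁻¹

(c)

Expand each in SI base units:
  (a) [linear momentum] = kg·m·s⁻¹
  (b) N·s = kg·m·s⁻²·s = kg·m·s⁻¹
  (c) kg·s⁻³
  (d) [kg·m⁻¹·s⁻¹] · [m²] = kg·m·s⁻¹
  (e) kg·m·s⁻¹
All reduce to kg·m·s⁻¹ except (c), which is kg·s⁻³.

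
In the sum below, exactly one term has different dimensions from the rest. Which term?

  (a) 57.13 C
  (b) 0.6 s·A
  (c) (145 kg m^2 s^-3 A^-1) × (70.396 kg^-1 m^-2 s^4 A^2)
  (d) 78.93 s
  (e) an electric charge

Reduce each to base SI dimensions:
  (a) C = s·A
  (b) A·s = s·A
  (c) [kg·m²·s⁻³·A⁻¹] · [kg⁻¹·m⁻²·s⁴·A²] = s·A
  (d) s
  (e) [electric charge] = s·A
All reduce to s·A except (d), which is s.

(d)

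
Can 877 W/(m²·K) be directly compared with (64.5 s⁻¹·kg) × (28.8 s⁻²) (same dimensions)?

No

Work out the base dimensions of each:
  877 W/(m²·K):  W·m⁻²·K⁻¹ = J·s⁻¹·m⁻²·K⁻¹ = kg·s⁻³·K⁻¹
  (64.5 s⁻¹·kg) × (28.8 s⁻²):  [kg·s⁻¹] · [s⁻²] = kg·s⁻³
kg·s⁻³·K⁻¹ ≠ kg·s⁻³, so they cannot be added.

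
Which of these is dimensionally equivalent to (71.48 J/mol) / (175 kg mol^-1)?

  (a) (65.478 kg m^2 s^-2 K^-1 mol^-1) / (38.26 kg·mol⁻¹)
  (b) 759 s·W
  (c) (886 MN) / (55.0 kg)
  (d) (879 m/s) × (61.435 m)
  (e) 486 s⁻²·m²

Reference: [kg·m²·s⁻²·mol⁻¹] / [kg·mol⁻¹] = m²·s⁻².
Each option:
  (a) [kg·m²·s⁻²·K⁻¹·mol⁻¹] / [kg·mol⁻¹] = m²·s⁻²·K⁻¹
  (b) W·s = J·s⁻¹·s = kg·m²·s⁻²
  (c) [kg·m·s⁻²] / [kg] = m·s⁻²
  (d) [m·s⁻¹] · [m] = m²·s⁻¹
  (e) m²·s⁻²  ← same
Only (e) matches m²·s⁻².

(e)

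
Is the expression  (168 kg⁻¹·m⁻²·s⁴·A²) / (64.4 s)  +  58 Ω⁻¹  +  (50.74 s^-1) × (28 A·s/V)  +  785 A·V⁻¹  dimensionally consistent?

Yes

Reduce each to base SI dimensions:
  (168 kg⁻¹·m⁻²·s⁴·A²) / (64.4 s):  [kg⁻¹·m⁻²·s⁴·A²] / [s] = kg⁻¹·m⁻²·s³·A²
  58 Ω⁻¹:  Ω⁻¹ = (V·A⁻¹)⁻¹ = kg⁻¹·m⁻²·s³·A²
  (50.74 s^-1) × (28 A·s/V):  [s⁻¹] · [kg⁻¹·m⁻²·s⁴·A²] = kg⁻¹·m⁻²·s³·A²
  785 A·V⁻¹:  A·V⁻¹ = A·(J·C⁻¹)⁻¹ = kg⁻¹·m⁻²·s³·A²
Every term reduces to kg⁻¹·m⁻²·s³·A².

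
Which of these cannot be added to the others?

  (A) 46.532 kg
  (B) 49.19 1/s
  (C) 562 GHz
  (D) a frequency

Work out the base dimensions of each:
  (A) kg
  (B) s⁻¹
  (C) Hz = s⁻¹
  (D) [frequency] = s⁻¹
All reduce to s⁻¹ except (A), which is kg.

(A)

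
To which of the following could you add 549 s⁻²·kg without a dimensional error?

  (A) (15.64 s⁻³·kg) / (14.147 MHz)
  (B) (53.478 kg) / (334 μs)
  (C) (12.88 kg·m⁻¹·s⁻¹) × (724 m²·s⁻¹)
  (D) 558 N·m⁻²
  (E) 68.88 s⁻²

(A)

Reference: kg·s⁻².
Each option:
  (A) [kg·s⁻³] / [s⁻¹] = kg·s⁻²  ← same
  (B) [kg] / [s] = kg·s⁻¹
  (C) [kg·m⁻¹·s⁻¹] · [m²·s⁻¹] = kg·m·s⁻²
  (D) N·m⁻² = kg·m·s⁻²·m⁻² = kg·m⁻¹·s⁻²
  (E) s⁻²
Only (A) matches kg·s⁻².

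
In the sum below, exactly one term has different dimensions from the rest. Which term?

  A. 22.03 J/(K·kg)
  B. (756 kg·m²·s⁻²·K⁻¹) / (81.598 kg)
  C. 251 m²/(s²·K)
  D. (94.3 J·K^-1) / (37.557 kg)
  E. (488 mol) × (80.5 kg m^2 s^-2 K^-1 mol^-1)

E.

Work out the base dimensions of each:
  A. J·kg⁻¹·K⁻¹ = N·m·kg⁻¹·K⁻¹ = m²·s⁻²·K⁻¹
  B. [kg·m²·s⁻²·K⁻¹] / [kg] = m²·s⁻²·K⁻¹
  C. m²·s⁻²·K⁻¹
  D. [kg·m²·s⁻²·K⁻¹] / [kg] = m²·s⁻²·K⁻¹
  E. [mol] · [kg·m²·s⁻²·K⁻¹·mol⁻¹] = kg·m²·s⁻²·K⁻¹
All reduce to m²·s⁻²·K⁻¹ except E., which is kg·m²·s⁻²·K⁻¹.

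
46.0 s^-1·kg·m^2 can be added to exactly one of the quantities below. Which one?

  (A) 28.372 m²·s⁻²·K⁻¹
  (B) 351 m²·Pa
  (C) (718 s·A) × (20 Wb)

Reference: kg·m²·s⁻¹.
Each option:
  (A) m²·s⁻²·K⁻¹
  (B) Pa·m² = N·m⁻²·m² = kg·m·s⁻²
  (C) [s·A] · [kg·m²·s⁻²·A⁻¹] = kg·m²·s⁻¹  ← same
Only (C) matches kg·m²·s⁻¹.

(C)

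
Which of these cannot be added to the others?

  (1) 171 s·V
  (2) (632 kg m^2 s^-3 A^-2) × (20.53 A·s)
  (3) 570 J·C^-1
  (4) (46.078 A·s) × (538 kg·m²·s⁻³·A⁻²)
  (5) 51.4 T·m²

Work out the base dimensions of each:
  (1) V·s = J·C⁻¹·s = kg·m²·s⁻²·A⁻¹
  (2) [kg·m²·s⁻³·A⁻²] · [s·A] = kg·m²·s⁻²·A⁻¹
  (3) J·C⁻¹ = N·m·(s·A)⁻¹ = kg·m²·s⁻³·A⁻¹
  (4) [s·A] · [kg·m²·s⁻³·A⁻²] = kg·m²·s⁻²·A⁻¹
  (5) T·m² = Wb·m⁻²·m² = kg·m²·s⁻²·A⁻¹
All reduce to kg·m²·s⁻²·A⁻¹ except (3), which is kg·m²·s⁻³·A⁻¹.

(3)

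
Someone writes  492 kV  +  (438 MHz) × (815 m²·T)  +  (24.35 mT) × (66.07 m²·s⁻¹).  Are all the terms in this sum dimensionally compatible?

Dimensions:
  492 kV:  V = J·C⁻¹ = kg·m²·s⁻³·A⁻¹
  (438 MHz) × (815 m²·T):  [s⁻¹] · [kg·m²·s⁻²·A⁻¹] = kg·m²·s⁻³·A⁻¹
  (24.35 mT) × (66.07 m²·s⁻¹):  [kg·s⁻²·A⁻¹] · [m²·s⁻¹] = kg·m²·s⁻³·A⁻¹
Every term reduces to kg·m²·s⁻³·A⁻¹.

Yes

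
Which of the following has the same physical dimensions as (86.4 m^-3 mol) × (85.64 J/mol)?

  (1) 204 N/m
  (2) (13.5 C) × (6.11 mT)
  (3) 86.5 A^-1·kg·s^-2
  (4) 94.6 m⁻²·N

(4)

Reference: [m⁻³·mol] · [kg·m²·s⁻²·mol⁻¹] = kg·m⁻¹·s⁻².
Each option:
  (1) N·m⁻¹ = kg·m·s⁻²·m⁻¹ = kg·s⁻²
  (2) [s·A] · [kg·s⁻²·A⁻¹] = kg·s⁻¹
  (3) kg·s⁻²·A⁻¹
  (4) N·m⁻² = kg·m·s⁻²·m⁻² = kg·m⁻¹·s⁻²  ← same
Only (4) matches kg·m⁻¹·s⁻².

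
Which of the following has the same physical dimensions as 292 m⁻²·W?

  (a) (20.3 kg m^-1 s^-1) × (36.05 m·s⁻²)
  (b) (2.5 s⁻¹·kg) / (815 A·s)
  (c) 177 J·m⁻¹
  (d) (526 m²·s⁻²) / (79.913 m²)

(a)

Reference: W·m⁻² = J·s⁻¹·m⁻² = kg·s⁻³.
Each option:
  (a) [kg·m⁻¹·s⁻¹] · [m·s⁻²] = kg·s⁻³  ← same
  (b) [kg·s⁻¹] / [s·A] = kg·s⁻²·A⁻¹
  (c) J·m⁻¹ = N·m·m⁻¹ = kg·m·s⁻²
  (d) [m²·s⁻²] / [m²] = s⁻²
Only (a) matches kg·s⁻³.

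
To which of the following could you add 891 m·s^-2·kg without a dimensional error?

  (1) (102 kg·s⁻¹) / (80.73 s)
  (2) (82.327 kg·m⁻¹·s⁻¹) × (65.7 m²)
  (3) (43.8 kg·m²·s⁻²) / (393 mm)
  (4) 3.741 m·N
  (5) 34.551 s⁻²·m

Reference: kg·m·s⁻².
Each option:
  (1) [kg·s⁻¹] / [s] = kg·s⁻²
  (2) [kg·m⁻¹·s⁻¹] · [m²] = kg·m·s⁻¹
  (3) [kg·m²·s⁻²] / [m] = kg·m·s⁻²  ← same
  (4) N·m = kg·m·s⁻²·m = kg·m²·s⁻²
  (5) m·s⁻²
Only (3) matches kg·m·s⁻².

(3)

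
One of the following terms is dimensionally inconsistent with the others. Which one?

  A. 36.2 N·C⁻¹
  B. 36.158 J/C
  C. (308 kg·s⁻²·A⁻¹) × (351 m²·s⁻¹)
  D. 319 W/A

In SI base units:
  A. N·C⁻¹ = kg·m·s⁻²·(s·A)⁻¹ = kg·m·s⁻³·A⁻¹
  B. J·C⁻¹ = N·m·(s·A)⁻¹ = kg·m²·s⁻³·A⁻¹
  C. [kg·s⁻²·A⁻¹] · [m²·s⁻¹] = kg·m²·s⁻³·A⁻¹
  D. W·A⁻¹ = J·s⁻¹·A⁻¹ = kg·m²·s⁻³·A⁻¹
All reduce to kg·m²·s⁻³·A⁻¹ except A., which is kg·m·s⁻³·A⁻¹.

A.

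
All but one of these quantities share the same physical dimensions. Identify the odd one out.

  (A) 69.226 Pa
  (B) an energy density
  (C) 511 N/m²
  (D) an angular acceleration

Reduce each to base SI dimensions:
  (A) Pa = N·m⁻² = kg·m⁻¹·s⁻²
  (B) [energy density] = kg·m⁻¹·s⁻²
  (C) N·m⁻² = kg·m·s⁻²·m⁻² = kg·m⁻¹·s⁻²
  (D) [angular acceleration] = s⁻²
All reduce to kg·m⁻¹·s⁻² except (D), which is s⁻².

(D)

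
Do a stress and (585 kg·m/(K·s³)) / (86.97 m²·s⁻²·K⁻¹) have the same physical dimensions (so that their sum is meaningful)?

Reduce each to base SI dimensions:
  a stress:  [stress] = kg·m⁻¹·s⁻²
  (585 kg·m/(K·s³)) / (86.97 m²·s⁻²·K⁻¹):  [kg·m·s⁻³·K⁻¹] / [m²·s⁻²·K⁻¹] = kg·m⁻¹·s⁻¹
kg·m⁻¹·s⁻² ≠ kg·m⁻¹·s⁻¹, so they cannot be added.

No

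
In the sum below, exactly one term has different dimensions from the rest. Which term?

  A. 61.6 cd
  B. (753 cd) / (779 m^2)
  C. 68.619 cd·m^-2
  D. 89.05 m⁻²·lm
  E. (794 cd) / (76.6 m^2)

In SI base units:
  A. cd
  B. [cd] / [m²] = m⁻²·cd
  C. cd·m⁻² = m⁻²·cd
  D. lm·m⁻² = cd·m⁻² = m⁻²·cd
  E. [cd] / [m²] = m⁻²·cd
All reduce to m⁻²·cd except A., which is cd.

A.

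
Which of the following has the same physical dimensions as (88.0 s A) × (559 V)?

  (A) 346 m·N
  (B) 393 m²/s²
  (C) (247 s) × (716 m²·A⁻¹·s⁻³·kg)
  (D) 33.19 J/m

(A)

Reference: [s·A] · [kg·m²·s⁻³·A⁻¹] = kg·m²·s⁻².
Each option:
  (A) N·m = kg·m·s⁻²·m = kg·m²·s⁻²  ← same
  (B) m²·s⁻²
  (C) [s] · [kg·m²·s⁻³·A⁻¹] = kg·m²·s⁻²·A⁻¹
  (D) J·m⁻¹ = N·m·m⁻¹ = kg·m·s⁻²
Only (A) matches kg·m²·s⁻².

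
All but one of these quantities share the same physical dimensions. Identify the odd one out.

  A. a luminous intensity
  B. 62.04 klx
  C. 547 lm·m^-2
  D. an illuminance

A.

In SI base units:
  A. [luminous intensity] = cd
  B. lx = lm·m⁻² = m⁻²·cd
  C. lm·m⁻² = cd·m⁻² = m⁻²·cd
  D. [illuminance] = m⁻²·cd
All reduce to m⁻²·cd except A., which is cd.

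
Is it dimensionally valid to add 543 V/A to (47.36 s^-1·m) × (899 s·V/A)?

No

Expand each in SI base units:
  543 V/A:  V·A⁻¹ = J·C⁻¹·A⁻¹ = kg·m²·s⁻³·A⁻²
  (47.36 s^-1·m) × (899 s·V/A):  [m·s⁻¹] · [kg·m²·s⁻²·A⁻²] = kg·m³·s⁻³·A⁻²
kg·m²·s⁻³·A⁻² ≠ kg·m³·s⁻³·A⁻², so they cannot be added.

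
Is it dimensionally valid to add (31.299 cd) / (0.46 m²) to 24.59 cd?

No

In SI base units:
  (31.299 cd) / (0.46 m²):  [cd] / [m²] = m⁻²·cd
  24.59 cd:  cd
m⁻²·cd ≠ cd, so they cannot be added.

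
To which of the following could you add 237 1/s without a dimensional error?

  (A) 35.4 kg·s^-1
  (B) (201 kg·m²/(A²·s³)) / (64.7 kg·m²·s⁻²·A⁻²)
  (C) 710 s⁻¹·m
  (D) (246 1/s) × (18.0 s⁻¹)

(B)

Reference: s⁻¹.
Each option:
  (A) kg·s⁻¹
  (B) [kg·m²·s⁻³·A⁻²] / [kg·m²·s⁻²·A⁻²] = s⁻¹  ← same
  (C) m·s⁻¹
  (D) [s⁻¹] · [s⁻¹] = s⁻²
Only (B) matches s⁻¹.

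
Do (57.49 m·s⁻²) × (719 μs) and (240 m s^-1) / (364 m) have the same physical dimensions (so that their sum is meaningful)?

No

Dimensions:
  (57.49 m·s⁻²) × (719 μs):  [m·s⁻²] · [s] = m·s⁻¹
  (240 m s^-1) / (364 m):  [m·s⁻¹] / [m] = s⁻¹
m·s⁻¹ ≠ s⁻¹, so they cannot be added.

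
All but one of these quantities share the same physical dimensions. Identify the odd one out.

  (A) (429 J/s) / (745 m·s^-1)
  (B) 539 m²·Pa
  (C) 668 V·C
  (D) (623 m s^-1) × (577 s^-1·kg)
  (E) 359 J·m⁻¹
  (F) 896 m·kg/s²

Dimensions:
  (A) [kg·m²·s⁻³] / [m·s⁻¹] = kg·m·s⁻²
  (B) Pa·m² = N·m⁻²·m² = kg·m·s⁻²
  (C) C·V = s·A·J·C⁻¹ = kg·m²·s⁻²
  (D) [m·s⁻¹] · [kg·s⁻¹] = kg·m·s⁻²
  (E) J·m⁻¹ = N·m·m⁻¹ = kg·m·s⁻²
  (F) kg·m·s⁻²
All reduce to kg·m·s⁻² except (C), which is kg·m²·s⁻².

(C)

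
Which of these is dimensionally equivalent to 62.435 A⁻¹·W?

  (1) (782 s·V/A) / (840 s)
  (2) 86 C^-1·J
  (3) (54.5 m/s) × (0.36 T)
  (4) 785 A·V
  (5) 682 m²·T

Reference: W·A⁻¹ = J·s⁻¹·A⁻¹ = kg·m²·s⁻³·A⁻¹.
Each option:
  (1) [kg·m²·s⁻²·A⁻²] / [s] = kg·m²·s⁻³·A⁻²
  (2) J·C⁻¹ = N·m·(s·A)⁻¹ = kg·m²·s⁻³·A⁻¹  ← same
  (3) [m·s⁻¹] · [kg·s⁻²·A⁻¹] = kg·m·s⁻³·A⁻¹
  (4) V·A = J·C⁻¹·A = kg·m²·s⁻³
  (5) T·m² = Wb·m⁻²·m² = kg·m²·s⁻²·A⁻¹
Only (2) matches kg·m²·s⁻³·A⁻¹.

(2)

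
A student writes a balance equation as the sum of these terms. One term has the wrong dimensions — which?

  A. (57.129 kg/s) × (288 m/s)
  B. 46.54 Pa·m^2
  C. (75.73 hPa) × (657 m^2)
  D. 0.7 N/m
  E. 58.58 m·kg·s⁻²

Dimensions:
  A. [kg·s⁻¹] · [m·s⁻¹] = kg·m·s⁻²
  B. Pa·m² = N·m⁻²·m² = kg·m·s⁻²
  C. [kg·m⁻¹·s⁻²] · [m²] = kg·m·s⁻²
  D. N·m⁻¹ = kg·m·s⁻²·m⁻¹ = kg·s⁻²
  E. kg·m·s⁻²
All reduce to kg·m·s⁻² except D., which is kg·s⁻².

D.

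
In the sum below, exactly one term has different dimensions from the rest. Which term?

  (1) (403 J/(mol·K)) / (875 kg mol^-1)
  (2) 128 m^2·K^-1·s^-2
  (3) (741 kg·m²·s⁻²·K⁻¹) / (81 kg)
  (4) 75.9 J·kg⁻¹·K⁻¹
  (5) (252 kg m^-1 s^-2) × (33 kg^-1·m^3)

Dimensions:
  (1) [kg·m²·s⁻²·K⁻¹·mol⁻¹] / [kg·mol⁻¹] = m²·s⁻²·K⁻¹
  (2) m²·s⁻²·K⁻¹
  (3) [kg·m²·s⁻²·K⁻¹] / [kg] = m²·s⁻²·K⁻¹
  (4) J·kg⁻¹·K⁻¹ = N·m·kg⁻¹·K⁻¹ = m²·s⁻²·K⁻¹
  (5) [kg·m⁻¹·s⁻²] · [kg⁻¹·m³] = m²·s⁻²
All reduce to m²·s⁻²·K⁻¹ except (5), which is m²·s⁻².

(5)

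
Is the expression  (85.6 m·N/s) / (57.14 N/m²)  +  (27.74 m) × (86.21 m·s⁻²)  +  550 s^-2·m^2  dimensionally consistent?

Dimensions:
  (85.6 m·N/s) / (57.14 N/m²):  [kg·m²·s⁻³] / [kg·m⁻¹·s⁻²] = m³·s⁻¹
  (27.74 m) × (86.21 m·s⁻²):  [m] · [m·s⁻²] = m²·s⁻²
  550 s^-2·m^2:  m²·s⁻²
The terms do not share a single dimension (m²·s⁻² vs m³·s⁻¹).

No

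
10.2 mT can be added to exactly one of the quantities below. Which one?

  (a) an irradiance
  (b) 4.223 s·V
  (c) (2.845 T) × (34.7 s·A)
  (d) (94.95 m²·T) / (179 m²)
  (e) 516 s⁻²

Reference: T = Wb·m⁻² = kg·s⁻²·A⁻¹.
Each option:
  (a) [irradiance] = kg·s⁻³
  (b) V·s = J·C⁻¹·s = kg·m²·s⁻²·A⁻¹
  (c) [kg·s⁻²·A⁻¹] · [s·A] = kg·s⁻¹
  (d) [kg·m²·s⁻²·A⁻¹] / [m²] = kg·s⁻²·A⁻¹  ← same
  (e) s⁻²
Only (d) matches kg·s⁻²·A⁻¹.

(d)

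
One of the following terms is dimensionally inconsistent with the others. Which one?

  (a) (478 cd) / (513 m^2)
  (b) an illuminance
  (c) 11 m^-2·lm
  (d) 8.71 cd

(d)

Dimensions:
  (a) [cd] / [m²] = m⁻²·cd
  (b) [illuminance] = m⁻²·cd
  (c) lm·m⁻² = cd·m⁻² = m⁻²·cd
  (d) cd
All reduce to m⁻²·cd except (d), which is cd.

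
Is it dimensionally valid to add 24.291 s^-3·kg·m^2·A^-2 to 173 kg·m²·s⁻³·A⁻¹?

In SI base units:
  24.291 s^-3·kg·m^2·A^-2:  kg·m²·s⁻³·A⁻²
  173 kg·m²·s⁻³·A⁻¹:  kg·m²·s⁻³·A⁻¹
kg·m²·s⁻³·A⁻² ≠ kg·m²·s⁻³·A⁻¹, so they cannot be added.

No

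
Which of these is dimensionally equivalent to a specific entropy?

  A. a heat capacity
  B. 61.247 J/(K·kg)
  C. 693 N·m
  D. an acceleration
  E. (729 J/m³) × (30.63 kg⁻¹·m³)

B.

Reference: [specific entropy] = m²·s⁻²·K⁻¹.
Each option:
  A. [heat capacity] = kg·m²·s⁻²·K⁻¹
  B. J·kg⁻¹·K⁻¹ = N·m·kg⁻¹·K⁻¹ = m²·s⁻²·K⁻¹  ← same
  C. N·m = kg·m·s⁻²·m = kg·m²·s⁻²
  D. [acceleration] = m·s⁻²
  E. [kg·m⁻¹·s⁻²] · [kg⁻¹·m³] = m²·s⁻²
Only B. matches m²·s⁻²·K⁻¹.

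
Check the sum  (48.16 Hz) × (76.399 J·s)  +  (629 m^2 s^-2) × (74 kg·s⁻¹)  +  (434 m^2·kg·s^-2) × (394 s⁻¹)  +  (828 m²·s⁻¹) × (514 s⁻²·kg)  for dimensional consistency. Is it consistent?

No

Reduce each to base SI dimensions:
  (48.16 Hz) × (76.399 J·s):  [s⁻¹] · [kg·m²·s⁻¹] = kg·m²·s⁻²
  (629 m^2 s^-2) × (74 kg·s⁻¹):  [m²·s⁻²] · [kg·s⁻¹] = kg·m²·s⁻³
  (434 m^2·kg·s^-2) × (394 s⁻¹):  [kg·m²·s⁻²] · [s⁻¹] = kg·m²·s⁻³
  (828 m²·s⁻¹) × (514 s⁻²·kg):  [m²·s⁻¹] · [kg·s⁻²] = kg·m²·s⁻³
The terms do not share a single dimension (kg·m²·s⁻² vs kg·m²·s⁻³).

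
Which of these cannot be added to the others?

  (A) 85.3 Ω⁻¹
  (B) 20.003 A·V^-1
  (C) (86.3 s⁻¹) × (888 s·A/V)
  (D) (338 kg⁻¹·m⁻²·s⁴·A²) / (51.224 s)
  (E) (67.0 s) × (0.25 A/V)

(E)

Work out the base dimensions of each:
  (A) Ω⁻¹ = (V·A⁻¹)⁻¹ = kg⁻¹·m⁻²·s³·A²
  (B) A·V⁻¹ = A·(J·C⁻¹)⁻¹ = kg⁻¹·m⁻²·s³·A²
  (C) [s⁻¹] · [kg⁻¹·m⁻²·s⁴·A²] = kg⁻¹·m⁻²·s³·A²
  (D) [kg⁻¹·m⁻²·s⁴·A²] / [s] = kg⁻¹·m⁻²·s³·A²
  (E) [s] · [kg⁻¹·m⁻²·s³·A²] = kg⁻¹·m⁻²·s⁴·A²
All reduce to kg⁻¹·m⁻²·s³·A² except (E), which is kg⁻¹·m⁻²·s⁴·A².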